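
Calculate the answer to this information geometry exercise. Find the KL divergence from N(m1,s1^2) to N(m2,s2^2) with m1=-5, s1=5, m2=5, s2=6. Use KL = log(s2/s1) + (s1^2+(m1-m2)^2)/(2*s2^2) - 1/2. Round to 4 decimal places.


KL divergence between normal distributions:
KL = log(s2/s1) + (s1^2 + (m1-m2)^2)/(2*s2^2) - 1/2.
log(6/5) = 0.182322.
(5^2 + (-5-5)^2)/(2*6^2) = (25 + 100)/72 = 1.736111.
KL = 0.182322 + 1.736111 - 0.5 = 1.4184

1.4184


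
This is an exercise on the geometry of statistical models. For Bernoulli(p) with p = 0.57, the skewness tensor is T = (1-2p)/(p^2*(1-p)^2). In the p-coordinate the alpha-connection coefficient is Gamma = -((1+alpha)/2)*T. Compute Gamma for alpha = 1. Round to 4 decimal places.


Skewness (Amari-Chentsov) tensor: T = (1-2p)/(p^2*(1-p)^2).
p = 0.57, 1-2p = -0.14, p^2 = 0.3249, (1-p)^2 = 0.1849.
T = -0.14/(0.3249 * 0.1849) = -2.330459.
In the p-coordinate, Gamma^(alpha) = Gamma^(0) - (alpha/2)*T with Gamma^(0) = (1/2)*g'(p) = -T/2,
so Gamma^(alpha) = -((1+alpha)/2)*T.
alpha = 1, -(1+alpha)/2 = -1.0.
Gamma = -1.0 * -2.330459 = 2.3305

2.3305


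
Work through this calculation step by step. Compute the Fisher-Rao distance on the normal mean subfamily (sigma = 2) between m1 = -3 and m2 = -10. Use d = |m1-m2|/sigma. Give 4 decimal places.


On the fixed-variance normal subfamily, geodesic distance = |m1-m2|/sigma.
|-3 - -10| = 7.
sigma = 2.
d = 7/2 = 3.5000

3.5000


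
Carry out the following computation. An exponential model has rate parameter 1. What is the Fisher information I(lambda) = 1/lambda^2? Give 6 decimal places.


Fisher information for exponential: I(lambda) = 1/lambda^2.
lambda = 1, lambda^2 = 1.
I = 1/1 = 1.000000

1.000000


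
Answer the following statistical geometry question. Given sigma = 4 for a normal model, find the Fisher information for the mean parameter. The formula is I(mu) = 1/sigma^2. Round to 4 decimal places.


The Fisher information for the mean of a normal distribution is I(mu) = 1/sigma^2.
sigma = 4, so sigma^2 = 16.
I(mu) = 1/16 = 0.0625

0.0625


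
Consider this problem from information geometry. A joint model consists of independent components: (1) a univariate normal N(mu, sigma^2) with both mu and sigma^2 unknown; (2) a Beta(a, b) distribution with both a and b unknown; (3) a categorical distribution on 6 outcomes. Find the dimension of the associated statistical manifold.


The dimension of a statistical manifold equals the number of free
(independent) real parameters of the model. For a product of independent
blocks the parameter counts add.
- normal (mu, sigma^2): 2.
- Beta (a, b): 2.
- categorical on 6 outcomes (probabilities sum to 1): 6-1 = 5.
Total = 2 + 2 + 5 = 9.
Dimension = 9

9


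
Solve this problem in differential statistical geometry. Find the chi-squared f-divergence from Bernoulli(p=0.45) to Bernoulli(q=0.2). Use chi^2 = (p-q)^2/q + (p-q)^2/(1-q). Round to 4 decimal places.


Chi-squared divergence between Bernoulli distributions:
chi^2 = (p-q)^2/q + (p-q)^2/(1-q).
p = 0.45, q = 0.2, p-q = 0.25.
(p-q)^2 = 0.0625.
term1 = 0.0625/0.2 = 0.3125.
term2 = 0.0625/0.8 = 0.078125.
chi^2 = 0.3125 + 0.078125 = 0.3906

0.3906


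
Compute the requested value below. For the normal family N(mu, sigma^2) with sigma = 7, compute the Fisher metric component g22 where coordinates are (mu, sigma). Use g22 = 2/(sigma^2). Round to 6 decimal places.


For the 2-parameter normal family, the Fisher metric has:
  g11 = 1/sigma^2, g22 = 2/sigma^2.
sigma = 7, sigma^2 = 49.
g22 = 0.040816

0.040816


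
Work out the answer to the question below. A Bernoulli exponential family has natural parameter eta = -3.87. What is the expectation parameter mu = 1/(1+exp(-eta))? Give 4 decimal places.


Dual coordinate (expectation parameter) for Bernoulli:
mu = 1/(1+exp(-eta)).
eta = -3.87.
exp(-eta) = exp(3.87) = 47.942386.
mu = 1/(1+47.942386) = 0.0204

0.0204


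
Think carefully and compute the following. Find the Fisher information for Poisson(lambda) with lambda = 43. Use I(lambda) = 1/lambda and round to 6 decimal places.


Fisher information for Poisson: I(lambda) = 1/lambda.
lambda = 43.
I(lambda) = 1/43 = 0.023256

0.023256


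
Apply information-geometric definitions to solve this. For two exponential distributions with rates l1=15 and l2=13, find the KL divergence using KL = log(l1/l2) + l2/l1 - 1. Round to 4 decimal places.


KL divergence for exponential family:
KL = log(l1/l2) + l2/l1 - 1.
log(15/13) = 0.143101.
13/15 = 0.866667.
KL = 0.143101 + 0.866667 - 1 = 0.0098

0.0098


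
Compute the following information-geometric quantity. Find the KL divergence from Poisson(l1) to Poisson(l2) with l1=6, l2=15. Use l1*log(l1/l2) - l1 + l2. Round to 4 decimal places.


KL divergence for Poisson:
KL = l1*log(l1/l2) - l1 + l2.
l1 = 6, l2 = 15.
log(6/15) = -0.916291.
l1*log(l1/l2) = 6 * -0.916291 = -5.497744.
KL = -5.497744 - 6 + 15 = 3.5023

3.5023


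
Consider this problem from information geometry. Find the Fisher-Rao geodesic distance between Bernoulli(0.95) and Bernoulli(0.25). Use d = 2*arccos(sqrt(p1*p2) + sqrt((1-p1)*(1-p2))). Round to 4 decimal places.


Geodesic distance on Bernoulli manifold:
d(p1,p2) = 2*arccos(sqrt(p1*p2) + sqrt((1-p1)*(1-p2))).
sqrt(p1*p2) = sqrt(0.95*0.25) = 0.48734.
sqrt((1-p1)*(1-p2)) = sqrt(0.05*0.75) = 0.193649.
arg = 0.48734 + 0.193649 = 0.680989.
d = 2*arccos(0.680989) = 1.6434

1.6434


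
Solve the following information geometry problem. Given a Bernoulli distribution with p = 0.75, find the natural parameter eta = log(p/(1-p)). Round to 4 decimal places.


Natural parameter for Bernoulli: eta = log(p/(1-p)).
p = 0.75, 1-p = 0.25.
p/(1-p) = 3.0.
eta = log(3.0) = 1.0986

1.0986


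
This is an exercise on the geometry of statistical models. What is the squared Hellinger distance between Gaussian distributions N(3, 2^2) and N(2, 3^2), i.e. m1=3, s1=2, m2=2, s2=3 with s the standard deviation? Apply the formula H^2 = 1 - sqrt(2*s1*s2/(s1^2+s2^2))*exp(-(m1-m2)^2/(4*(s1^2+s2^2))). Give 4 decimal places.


Squared Hellinger distance for Gaussians:
H^2 = 1 - sqrt(2*s1*s2/(s1^2+s2^2)) * exp(-(m1-m2)^2/(4*(s1^2+s2^2))).
s1^2 = 4, s2^2 = 9, s1^2+s2^2 = 13.
sqrt(2*2*3/(13)) = 0.960769.
(m1-m2)^2 = (1)^2 = 1.
exp(-1/(4*13)) = exp(-0.019231) = 0.980953.
H^2 = 1 - 0.960769*0.980953 = 0.0575

0.0575


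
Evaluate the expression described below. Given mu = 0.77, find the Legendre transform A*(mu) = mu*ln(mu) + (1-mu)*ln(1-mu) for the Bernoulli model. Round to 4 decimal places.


Legendre transform for Bernoulli:
A*(mu) = mu*log(mu) + (1-mu)*log(1-mu).
mu = 0.77, 1-mu = 0.23.
mu*log(mu) = 0.77*log(0.77) = -0.201251.
(1-mu)*log(1-mu) = 0.23*log(0.23) = -0.338025.
A* = -0.201251 + -0.338025 = -0.5393

-0.5393


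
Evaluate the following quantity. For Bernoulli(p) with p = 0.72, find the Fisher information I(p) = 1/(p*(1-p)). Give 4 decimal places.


For Bernoulli(p), Fisher information is I(p) = 1/(p*(1-p)).
p = 0.72, 1-p = 0.28.
p*(1-p) = 0.2016.
I(p) = 1/0.2016 = 4.9603

4.9603


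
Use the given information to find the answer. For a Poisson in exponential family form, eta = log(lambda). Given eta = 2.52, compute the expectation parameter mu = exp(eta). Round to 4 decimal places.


Expectation parameter for Poisson exponential family:
mu = exp(eta).
eta = 2.52.
mu = exp(2.52) = 12.4286

12.4286


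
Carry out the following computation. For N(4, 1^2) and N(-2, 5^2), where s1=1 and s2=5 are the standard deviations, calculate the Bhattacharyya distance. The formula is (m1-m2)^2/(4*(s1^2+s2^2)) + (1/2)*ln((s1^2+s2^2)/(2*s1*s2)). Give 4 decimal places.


Bhattacharyya distance between two Gaussians:
DB = (m1-m2)^2/(4*(s1^2+s2^2)) + (1/2)*ln((s1^2+s2^2)/(2*s1*s2)).
(m1-m2)^2 = (6)^2 = 36.
s1^2+s2^2 = 1 + 25 = 26.
term1 = 36/104 = 0.346154.
term2 = 0.5*ln(26/10.0) = 0.477756.
DB = 0.346154 + 0.477756 = 0.8239

0.8239


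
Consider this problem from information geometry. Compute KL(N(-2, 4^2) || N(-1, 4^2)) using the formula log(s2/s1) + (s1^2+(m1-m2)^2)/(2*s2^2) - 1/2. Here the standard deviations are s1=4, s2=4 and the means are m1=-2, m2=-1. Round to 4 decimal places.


KL divergence between normal distributions:
KL = log(s2/s1) + (s1^2 + (m1-m2)^2)/(2*s2^2) - 1/2.
log(4/4) = 0.0.
(4^2 + (-2--1)^2)/(2*4^2) = (16 + 1)/32 = 0.53125.
KL = 0.0 + 0.53125 - 0.5 = 0.0313

0.0313


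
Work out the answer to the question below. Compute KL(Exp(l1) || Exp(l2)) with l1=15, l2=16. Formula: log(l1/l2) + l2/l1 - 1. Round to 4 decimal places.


KL divergence for exponential family:
KL = log(l1/l2) + l2/l1 - 1.
log(15/16) = -0.064539.
16/15 = 1.066667.
KL = -0.064539 + 1.066667 - 1 = 0.0021

0.0021


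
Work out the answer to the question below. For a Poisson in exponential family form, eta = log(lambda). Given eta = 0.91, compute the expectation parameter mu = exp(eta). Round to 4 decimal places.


Expectation parameter for Poisson exponential family:
mu = exp(eta).
eta = 0.91.
mu = exp(0.91) = 2.4843

2.4843


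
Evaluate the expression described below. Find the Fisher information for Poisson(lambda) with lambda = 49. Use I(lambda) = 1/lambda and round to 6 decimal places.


Fisher information for Poisson: I(lambda) = 1/lambda.
lambda = 49.
I(lambda) = 1/49 = 0.020408

0.020408


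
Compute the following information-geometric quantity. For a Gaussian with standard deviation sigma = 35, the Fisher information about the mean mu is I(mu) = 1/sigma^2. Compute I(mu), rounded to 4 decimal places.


The Fisher information for the mean of a normal distribution is I(mu) = 1/sigma^2.
sigma = 35, so sigma^2 = 1225.
I(mu) = 1/1225 = 0.0008

0.0008


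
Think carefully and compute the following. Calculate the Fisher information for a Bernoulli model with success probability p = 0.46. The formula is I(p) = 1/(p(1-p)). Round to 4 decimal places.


For Bernoulli(p), Fisher information is I(p) = 1/(p*(1-p)).
p = 0.46, 1-p = 0.54.
p*(1-p) = 0.2484.
I(p) = 1/0.2484 = 4.0258

4.0258


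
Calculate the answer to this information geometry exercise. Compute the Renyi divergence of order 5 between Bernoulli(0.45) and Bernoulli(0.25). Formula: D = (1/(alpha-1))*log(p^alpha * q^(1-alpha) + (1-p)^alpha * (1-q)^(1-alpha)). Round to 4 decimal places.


Renyi divergence of order alpha between Bernoulli distributions:
D = (1/(alpha-1))*log(p^alpha * q^(1-alpha) + (1-p)^alpha * (1-q)^(1-alpha)).
alpha = 5, p = 0.45, q = 0.25.
p^alpha * q^(1-alpha) = 0.45^5 * 0.25^-4 = 4.72392.
(1-p)^alpha * (1-q)^(1-alpha) = 0.55^5 * 0.75^-4 = 0.159063.
sum = 4.72392 + 0.159063 = 4.882983.
D = (1/4)*log(4.882983) = 0.3964

0.3964


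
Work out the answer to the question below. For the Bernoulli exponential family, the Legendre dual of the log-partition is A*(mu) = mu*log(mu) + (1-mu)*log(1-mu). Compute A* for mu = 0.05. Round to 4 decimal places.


Legendre transform for Bernoulli:
A*(mu) = mu*log(mu) + (1-mu)*log(1-mu).
mu = 0.05, 1-mu = 0.95.
mu*log(mu) = 0.05*log(0.05) = -0.149787.
(1-mu)*log(1-mu) = 0.95*log(0.95) = -0.048729.
A* = -0.149787 + -0.048729 = -0.1985

-0.1985


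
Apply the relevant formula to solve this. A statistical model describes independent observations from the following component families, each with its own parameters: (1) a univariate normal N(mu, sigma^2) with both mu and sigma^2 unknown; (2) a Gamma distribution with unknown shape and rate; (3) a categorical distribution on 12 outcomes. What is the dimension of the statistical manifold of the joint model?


The dimension of a statistical manifold equals the number of free
(independent) real parameters of the model. For a product of independent
blocks the parameter counts add.
- normal (mu, sigma^2): 2.
- Gamma (shape, rate): 2.
- categorical on 12 outcomes (probabilities sum to 1): 12-1 = 11.
Total = 2 + 2 + 11 = 15.
Dimension = 15

15


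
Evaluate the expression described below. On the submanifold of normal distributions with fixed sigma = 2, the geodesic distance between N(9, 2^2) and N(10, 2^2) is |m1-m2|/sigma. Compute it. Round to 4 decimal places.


On the fixed-variance normal subfamily, geodesic distance = |m1-m2|/sigma.
|9 - 10| = 1.
sigma = 2.
d = 1/2 = 0.5000

0.5000


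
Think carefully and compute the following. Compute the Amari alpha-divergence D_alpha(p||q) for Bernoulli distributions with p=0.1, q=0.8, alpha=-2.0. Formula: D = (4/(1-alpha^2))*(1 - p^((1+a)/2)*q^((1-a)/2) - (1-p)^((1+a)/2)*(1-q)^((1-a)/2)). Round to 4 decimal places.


Amari alpha-divergence:
D = (4/(1-alpha^2))*(1 - p^((1+a)/2)*q^((1-a)/2) - (1-p)^((1+a)/2)*(1-q)^((1-a)/2)).
alpha = -2.0, p = 0.1, q = 0.8.
e1 = (1+alpha)/2 = -0.5, e2 = (1-alpha)/2 = 1.5.
t1 = p^e1 * q^e2 = 0.1^-0.5 * 0.8^1.5 = 2.262742.
t2 = (1-p)^e1 * (1-q)^e2 = 0.9^-0.5 * 0.2^1.5 = 0.094281.
4/(1-alpha^2) = -1.333333.
D = -1.333333*(1 - 2.262742 - 0.094281) = 1.8094

1.8094


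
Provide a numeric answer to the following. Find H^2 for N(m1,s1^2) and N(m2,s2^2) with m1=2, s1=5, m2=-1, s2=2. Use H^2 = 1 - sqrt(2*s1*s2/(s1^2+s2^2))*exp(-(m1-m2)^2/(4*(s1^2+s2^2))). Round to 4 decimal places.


Squared Hellinger distance for Gaussians:
H^2 = 1 - sqrt(2*s1*s2/(s1^2+s2^2)) * exp(-(m1-m2)^2/(4*(s1^2+s2^2))).
s1^2 = 25, s2^2 = 4, s1^2+s2^2 = 29.
sqrt(2*5*2/(29)) = 0.830455.
(m1-m2)^2 = (3)^2 = 9.
exp(-9/(4*29)) = exp(-0.077586) = 0.925347.
H^2 = 1 - 0.830455*0.925347 = 0.2315

0.2315


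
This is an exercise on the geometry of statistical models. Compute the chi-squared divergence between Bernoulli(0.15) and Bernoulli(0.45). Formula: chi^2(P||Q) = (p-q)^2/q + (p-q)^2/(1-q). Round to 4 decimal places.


Chi-squared divergence between Bernoulli distributions:
chi^2 = (p-q)^2/q + (p-q)^2/(1-q).
p = 0.15, q = 0.45, p-q = -0.3.
(p-q)^2 = 0.09.
term1 = 0.09/0.45 = 0.2.
term2 = 0.09/0.55 = 0.163636.
chi^2 = 0.2 + 0.163636 = 0.3636

0.3636


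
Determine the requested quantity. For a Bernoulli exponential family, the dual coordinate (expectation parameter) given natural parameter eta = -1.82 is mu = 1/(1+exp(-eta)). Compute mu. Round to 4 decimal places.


Dual coordinate (expectation parameter) for Bernoulli:
mu = 1/(1+exp(-eta)).
eta = -1.82.
exp(-eta) = exp(1.82) = 6.171858.
mu = 1/(1+6.171858) = 0.1394

0.1394


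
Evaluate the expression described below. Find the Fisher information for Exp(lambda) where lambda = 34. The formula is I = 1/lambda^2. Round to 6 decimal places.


Fisher information for exponential: I(lambda) = 1/lambda^2.
lambda = 34, lambda^2 = 1156.
I = 1/1156 = 0.000865

0.000865


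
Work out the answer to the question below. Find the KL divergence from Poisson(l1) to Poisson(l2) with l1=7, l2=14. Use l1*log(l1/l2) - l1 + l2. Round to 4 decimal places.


KL divergence for Poisson:
KL = l1*log(l1/l2) - l1 + l2.
l1 = 7, l2 = 14.
log(7/14) = -0.693147.
l1*log(l1/l2) = 7 * -0.693147 = -4.85203.
KL = -4.85203 - 7 + 14 = 2.1480

2.1480


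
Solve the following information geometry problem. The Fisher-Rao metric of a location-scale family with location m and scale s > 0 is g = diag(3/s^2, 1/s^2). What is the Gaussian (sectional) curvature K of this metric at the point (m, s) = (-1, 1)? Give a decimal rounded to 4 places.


The metric has the form g = (A dm^2 + B ds^2)/s^2 with A = 3, B = 1.
Substitute u = sqrt(A/B)*m: g = B*(du^2 + ds^2)/s^2, i.e. B times the
Poincare upper half-plane metric, which has constant Gaussian curvature -1.
Scaling a 2D metric by a constant c divides the Gaussian curvature by c,
so K = -1/B = -1/(1) = -1.0000 everywhere (the point (m, s) = (-1, 1) is irrelevant:
the curvature is constant).
The requested Gaussian curvature is K = -1.0000.

-1.0000


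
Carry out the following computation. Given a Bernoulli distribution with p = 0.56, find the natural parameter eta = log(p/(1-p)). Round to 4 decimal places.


Natural parameter for Bernoulli: eta = log(p/(1-p)).
p = 0.56, 1-p = 0.44.
p/(1-p) = 1.272727.
eta = log(1.272727) = 0.2412

0.2412


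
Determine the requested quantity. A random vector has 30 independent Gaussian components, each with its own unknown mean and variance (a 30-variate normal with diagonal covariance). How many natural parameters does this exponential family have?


Exponential family dimension calculation:
Each univariate normal has two natural parameters (mu/sigma^2 and -1/(2 sigma^2)).
With 30 independent components, dim = 2 * 30 = 60.

60


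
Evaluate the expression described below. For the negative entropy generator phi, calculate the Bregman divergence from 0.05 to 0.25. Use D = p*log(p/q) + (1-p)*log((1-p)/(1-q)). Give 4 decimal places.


Bregman divergence with negative entropy generator:
D = p*log(p/q) + (1-p)*log((1-p)/(1-q)).
p = 0.05, q = 0.25.
p*log(p/q) = 0.05*log(0.05/0.25) = -0.080472.
(1-p)*log((1-p)/(1-q)) = 0.95*log(0.95/0.75) = 0.224569.
D = -0.080472 + 0.224569 = 0.1441

0.1441


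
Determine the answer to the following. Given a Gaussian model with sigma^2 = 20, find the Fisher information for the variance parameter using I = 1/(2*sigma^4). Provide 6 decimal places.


Fisher information for variance: I(sigma^2) = 1/(2*sigma^4).
sigma^2 = 20, so sigma^4 = 400.
I = 1/(2*400) = 1/800 = 0.001250

0.001250


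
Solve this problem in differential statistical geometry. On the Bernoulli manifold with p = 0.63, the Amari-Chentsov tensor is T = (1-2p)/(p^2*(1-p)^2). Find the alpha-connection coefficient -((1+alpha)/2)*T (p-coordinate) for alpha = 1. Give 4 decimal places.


Skewness (Amari-Chentsov) tensor: T = (1-2p)/(p^2*(1-p)^2).
p = 0.63, 1-2p = -0.26, p^2 = 0.3969, (1-p)^2 = 0.1369.
T = -0.26/(0.3969 * 0.1369) = -4.785076.
In the p-coordinate, Gamma^(alpha) = Gamma^(0) - (alpha/2)*T with Gamma^(0) = (1/2)*g'(p) = -T/2,
so Gamma^(alpha) = -((1+alpha)/2)*T.
alpha = 1, -(1+alpha)/2 = -1.0.
Gamma = -1.0 * -4.785076 = 4.7851

4.7851


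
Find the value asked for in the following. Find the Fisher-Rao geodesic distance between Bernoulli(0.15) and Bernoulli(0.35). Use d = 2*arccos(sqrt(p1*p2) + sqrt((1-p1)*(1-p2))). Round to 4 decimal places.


Geodesic distance on Bernoulli manifold:
d(p1,p2) = 2*arccos(sqrt(p1*p2) + sqrt((1-p1)*(1-p2))).
sqrt(p1*p2) = sqrt(0.15*0.35) = 0.229129.
sqrt((1-p1)*(1-p2)) = sqrt(0.85*0.65) = 0.743303.
arg = 0.229129 + 0.743303 = 0.972432.
d = 2*arccos(0.972432) = 0.4707

0.4707


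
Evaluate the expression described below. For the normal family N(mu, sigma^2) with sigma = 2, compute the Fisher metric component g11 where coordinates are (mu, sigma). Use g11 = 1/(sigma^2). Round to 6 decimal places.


For the 2-parameter normal family, the Fisher metric has:
  g11 = 1/sigma^2, g22 = 2/sigma^2.
sigma = 2, sigma^2 = 4.
g11 = 0.250000

0.250000


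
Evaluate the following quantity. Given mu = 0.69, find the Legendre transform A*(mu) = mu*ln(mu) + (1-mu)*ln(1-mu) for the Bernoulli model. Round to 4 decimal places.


Legendre transform for Bernoulli:
A*(mu) = mu*log(mu) + (1-mu)*log(1-mu).
mu = 0.69, 1-mu = 0.31.
mu*log(mu) = 0.69*log(0.69) = -0.256034.
(1-mu)*log(1-mu) = 0.31*log(0.31) = -0.363067.
A* = -0.256034 + -0.363067 = -0.6191

-0.6191


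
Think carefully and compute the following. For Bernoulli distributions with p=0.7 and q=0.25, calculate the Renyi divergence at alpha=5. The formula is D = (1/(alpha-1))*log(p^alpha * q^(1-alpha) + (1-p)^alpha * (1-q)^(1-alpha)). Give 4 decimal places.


Renyi divergence of order alpha between Bernoulli distributions:
D = (1/(alpha-1))*log(p^alpha * q^(1-alpha) + (1-p)^alpha * (1-q)^(1-alpha)).
alpha = 5, p = 0.7, q = 0.25.
p^alpha * q^(1-alpha) = 0.7^5 * 0.25^-4 = 43.02592.
(1-p)^alpha * (1-q)^(1-alpha) = 0.3^5 * 0.75^-4 = 0.00768.
sum = 43.02592 + 0.00768 = 43.0336.
D = (1/4)*log(43.0336) = 0.9405

0.9405


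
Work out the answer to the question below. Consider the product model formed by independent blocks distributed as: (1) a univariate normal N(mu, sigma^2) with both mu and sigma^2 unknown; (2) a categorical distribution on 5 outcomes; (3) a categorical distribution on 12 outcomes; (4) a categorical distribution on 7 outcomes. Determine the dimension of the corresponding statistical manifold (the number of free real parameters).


The dimension of a statistical manifold equals the number of free
(independent) real parameters of the model. For a product of independent
blocks the parameter counts add.
- normal (mu, sigma^2): 2.
- categorical on 5 outcomes (probabilities sum to 1): 5-1 = 4.
- categorical on 12 outcomes (probabilities sum to 1): 12-1 = 11.
- categorical on 7 outcomes (probabilities sum to 1): 7-1 = 6.
Total = 2 + 4 + 11 + 6 = 23.
Dimension = 23

23


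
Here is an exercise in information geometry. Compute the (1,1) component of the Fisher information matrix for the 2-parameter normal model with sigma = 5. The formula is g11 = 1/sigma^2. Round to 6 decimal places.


For the 2-parameter normal family, the Fisher metric has:
  g11 = 1/sigma^2, g22 = 2/sigma^2.
sigma = 5, sigma^2 = 25.
g11 = 0.040000

0.040000


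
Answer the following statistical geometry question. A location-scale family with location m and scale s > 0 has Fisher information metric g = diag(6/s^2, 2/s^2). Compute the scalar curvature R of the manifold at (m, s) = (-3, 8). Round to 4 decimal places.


The metric has the form g = (A dm^2 + B ds^2)/s^2 with A = 6, B = 2.
Substitute u = sqrt(A/B)*m: g = B*(du^2 + ds^2)/s^2, i.e. B times the
Poincare upper half-plane metric, which has constant Gaussian curvature -1.
Scaling a 2D metric by a constant c divides the Gaussian curvature by c,
so K = -1/B = -1/(2) = -0.5000 everywhere (the point (m, s) = (-3, 8) is irrelevant:
the curvature is constant).
Scalar curvature in dimension 2: R = 2K = -2/(2) = -1.0000.

-1.0000


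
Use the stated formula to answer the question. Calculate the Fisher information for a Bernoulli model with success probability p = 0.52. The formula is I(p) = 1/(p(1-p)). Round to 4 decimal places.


For Bernoulli(p), Fisher information is I(p) = 1/(p*(1-p)).
p = 0.52, 1-p = 0.48.
p*(1-p) = 0.2496.
I(p) = 1/0.2496 = 4.0064

4.0064


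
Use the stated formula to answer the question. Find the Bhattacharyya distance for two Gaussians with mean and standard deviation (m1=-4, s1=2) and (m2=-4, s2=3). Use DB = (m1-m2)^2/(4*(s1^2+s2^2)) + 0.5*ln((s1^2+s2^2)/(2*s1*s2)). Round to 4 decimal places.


Bhattacharyya distance between two Gaussians:
DB = (m1-m2)^2/(4*(s1^2+s2^2)) + (1/2)*ln((s1^2+s2^2)/(2*s1*s2)).
(m1-m2)^2 = (0)^2 = 0.
s1^2+s2^2 = 4 + 9 = 13.
term1 = 0/52 = 0.0.
term2 = 0.5*ln(13/12.0) = 0.040021.
DB = 0.0 + 0.040021 = 0.0400

0.0400


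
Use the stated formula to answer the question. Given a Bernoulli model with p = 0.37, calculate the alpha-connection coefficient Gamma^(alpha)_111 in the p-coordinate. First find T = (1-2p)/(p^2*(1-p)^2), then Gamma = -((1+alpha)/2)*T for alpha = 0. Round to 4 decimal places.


Skewness (Amari-Chentsov) tensor: T = (1-2p)/(p^2*(1-p)^2).
p = 0.37, 1-2p = 0.26, p^2 = 0.1369, (1-p)^2 = 0.3969.
T = 0.26/(0.1369 * 0.3969) = 4.785076.
In the p-coordinate, Gamma^(alpha) = Gamma^(0) - (alpha/2)*T with Gamma^(0) = (1/2)*g'(p) = -T/2,
so Gamma^(alpha) = -((1+alpha)/2)*T.
alpha = 0, -(1+alpha)/2 = -0.5.
Gamma = -0.5 * 4.785076 = -2.3925

-2.3925


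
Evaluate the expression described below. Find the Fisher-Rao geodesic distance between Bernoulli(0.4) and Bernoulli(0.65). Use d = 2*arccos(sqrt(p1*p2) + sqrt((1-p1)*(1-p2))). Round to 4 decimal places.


Geodesic distance on Bernoulli manifold:
d(p1,p2) = 2*arccos(sqrt(p1*p2) + sqrt((1-p1)*(1-p2))).
sqrt(p1*p2) = sqrt(0.4*0.65) = 0.509902.
sqrt((1-p1)*(1-p2)) = sqrt(0.6*0.35) = 0.458258.
arg = 0.509902 + 0.458258 = 0.96816.
d = 2*arccos(0.96816) = 0.5061

0.5061


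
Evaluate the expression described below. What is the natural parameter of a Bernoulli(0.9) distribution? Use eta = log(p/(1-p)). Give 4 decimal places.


Natural parameter for Bernoulli: eta = log(p/(1-p)).
p = 0.9, 1-p = 0.1.
p/(1-p) = 9.0.
eta = log(9.0) = 2.1972

2.1972


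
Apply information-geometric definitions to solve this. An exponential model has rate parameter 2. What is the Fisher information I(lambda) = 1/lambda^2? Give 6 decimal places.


Fisher information for exponential: I(lambda) = 1/lambda^2.
lambda = 2, lambda^2 = 4.
I = 1/4 = 0.250000

0.250000


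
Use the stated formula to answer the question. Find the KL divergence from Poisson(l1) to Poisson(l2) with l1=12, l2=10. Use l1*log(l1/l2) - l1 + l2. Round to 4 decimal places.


KL divergence for Poisson:
KL = l1*log(l1/l2) - l1 + l2.
l1 = 12, l2 = 10.
log(12/10) = 0.182322.
l1*log(l1/l2) = 12 * 0.182322 = 2.187859.
KL = 2.187859 - 12 + 10 = 0.1879

0.1879


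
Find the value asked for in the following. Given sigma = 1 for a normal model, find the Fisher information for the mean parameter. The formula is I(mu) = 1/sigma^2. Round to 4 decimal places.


The Fisher information for the mean of a normal distribution is I(mu) = 1/sigma^2.
sigma = 1, so sigma^2 = 1.
I(mu) = 1/1 = 1.0000

1.0000


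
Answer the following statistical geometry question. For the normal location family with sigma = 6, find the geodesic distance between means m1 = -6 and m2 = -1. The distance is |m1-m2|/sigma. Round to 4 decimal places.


On the fixed-variance normal subfamily, geodesic distance = |m1-m2|/sigma.
|-6 - -1| = 5.
sigma = 6.
d = 5/6 = 0.8333

0.8333


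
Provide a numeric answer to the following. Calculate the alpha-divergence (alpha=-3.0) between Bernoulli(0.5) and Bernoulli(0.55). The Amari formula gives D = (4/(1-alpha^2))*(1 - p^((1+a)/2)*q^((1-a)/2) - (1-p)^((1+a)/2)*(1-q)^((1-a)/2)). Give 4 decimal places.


Amari alpha-divergence:
D = (4/(1-alpha^2))*(1 - p^((1+a)/2)*q^((1-a)/2) - (1-p)^((1+a)/2)*(1-q)^((1-a)/2)).
alpha = -3.0, p = 0.5, q = 0.55.
e1 = (1+alpha)/2 = -1.0, e2 = (1-alpha)/2 = 2.0.
t1 = p^e1 * q^e2 = 0.5^-1.0 * 0.55^2.0 = 0.605.
t2 = (1-p)^e1 * (1-q)^e2 = 0.5^-1.0 * 0.45^2.0 = 0.405.
4/(1-alpha^2) = -0.5.
D = -0.5*(1 - 0.605 - 0.405) = 0.0050

0.0050


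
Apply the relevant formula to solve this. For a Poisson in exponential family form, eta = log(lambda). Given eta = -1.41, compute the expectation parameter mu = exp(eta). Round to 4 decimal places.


Expectation parameter for Poisson exponential family:
mu = exp(eta).
eta = -1.41.
mu = exp(-1.41) = 0.2441

0.2441


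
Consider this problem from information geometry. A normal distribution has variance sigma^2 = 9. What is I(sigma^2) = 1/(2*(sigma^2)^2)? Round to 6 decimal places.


Fisher information for variance: I(sigma^2) = 1/(2*sigma^4).
sigma^2 = 9, so sigma^4 = 81.
I = 1/(2*81) = 1/162 = 0.006173

0.006173


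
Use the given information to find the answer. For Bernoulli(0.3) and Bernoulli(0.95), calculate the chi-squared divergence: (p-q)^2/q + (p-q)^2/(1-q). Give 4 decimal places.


Chi-squared divergence between Bernoulli distributions:
chi^2 = (p-q)^2/q + (p-q)^2/(1-q).
p = 0.3, q = 0.95, p-q = -0.65.
(p-q)^2 = 0.4225.
term1 = 0.4225/0.95 = 0.444737.
term2 = 0.4225/0.05 = 8.45.
chi^2 = 0.444737 + 8.45 = 8.8947

8.8947


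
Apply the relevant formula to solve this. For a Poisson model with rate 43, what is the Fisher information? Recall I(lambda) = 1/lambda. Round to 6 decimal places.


Fisher information for Poisson: I(lambda) = 1/lambda.
lambda = 43.
I(lambda) = 1/43 = 0.023256

0.023256


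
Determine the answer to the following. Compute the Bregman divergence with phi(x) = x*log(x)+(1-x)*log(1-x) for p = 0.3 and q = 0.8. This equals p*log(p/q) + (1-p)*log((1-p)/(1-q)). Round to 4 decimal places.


Bregman divergence with negative entropy generator:
D = p*log(p/q) + (1-p)*log((1-p)/(1-q)).
p = 0.3, q = 0.8.
p*log(p/q) = 0.3*log(0.3/0.8) = -0.294249.
(1-p)*log((1-p)/(1-q)) = 0.7*log(0.7/0.2) = 0.876934.
D = -0.294249 + 0.876934 = 0.5827

0.5827


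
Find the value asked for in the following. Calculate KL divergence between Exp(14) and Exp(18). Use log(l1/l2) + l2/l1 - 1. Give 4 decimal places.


KL divergence for exponential family:
KL = log(l1/l2) + l2/l1 - 1.
log(14/18) = -0.251314.
18/14 = 1.285714.
KL = -0.251314 + 1.285714 - 1 = 0.0344

0.0344


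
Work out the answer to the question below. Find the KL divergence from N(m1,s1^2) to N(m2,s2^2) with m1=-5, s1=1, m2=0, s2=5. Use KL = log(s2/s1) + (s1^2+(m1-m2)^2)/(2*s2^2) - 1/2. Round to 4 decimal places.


KL divergence between normal distributions:
KL = log(s2/s1) + (s1^2 + (m1-m2)^2)/(2*s2^2) - 1/2.
log(5/1) = 1.609438.
(1^2 + (-5-0)^2)/(2*5^2) = (1 + 25)/50 = 0.52.
KL = 1.609438 + 0.52 - 0.5 = 1.6294

1.6294


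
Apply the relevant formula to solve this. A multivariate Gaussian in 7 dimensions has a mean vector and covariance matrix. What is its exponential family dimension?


Exponential family dimension calculation:
For 7-dim MVN: mean has 7 params, covariance has 7*8/2 = 28 unique entries.
Total dim = 7 + 28 = 35.

35


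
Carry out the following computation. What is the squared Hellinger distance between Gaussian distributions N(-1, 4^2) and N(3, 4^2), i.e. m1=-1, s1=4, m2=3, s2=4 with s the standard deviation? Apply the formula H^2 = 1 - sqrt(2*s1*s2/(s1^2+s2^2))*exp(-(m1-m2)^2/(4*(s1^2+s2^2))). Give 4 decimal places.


Squared Hellinger distance for Gaussians:
H^2 = 1 - sqrt(2*s1*s2/(s1^2+s2^2)) * exp(-(m1-m2)^2/(4*(s1^2+s2^2))).
s1^2 = 16, s2^2 = 16, s1^2+s2^2 = 32.
sqrt(2*4*4/(32)) = 1.0.
(m1-m2)^2 = (-4)^2 = 16.
exp(-16/(4*32)) = exp(-0.125) = 0.882497.
H^2 = 1 - 1.0*0.882497 = 0.1175

0.1175


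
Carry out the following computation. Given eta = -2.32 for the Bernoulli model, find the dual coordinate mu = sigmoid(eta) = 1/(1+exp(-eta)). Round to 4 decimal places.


Dual coordinate (expectation parameter) for Bernoulli:
mu = 1/(1+exp(-eta)).
eta = -2.32.
exp(-eta) = exp(2.32) = 10.175674.
mu = 1/(1+10.175674) = 0.0895

0.0895


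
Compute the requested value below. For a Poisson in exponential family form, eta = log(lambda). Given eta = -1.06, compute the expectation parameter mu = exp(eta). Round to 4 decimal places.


Expectation parameter for Poisson exponential family:
mu = exp(eta).
eta = -1.06.
mu = exp(-1.06) = 0.3465

0.3465


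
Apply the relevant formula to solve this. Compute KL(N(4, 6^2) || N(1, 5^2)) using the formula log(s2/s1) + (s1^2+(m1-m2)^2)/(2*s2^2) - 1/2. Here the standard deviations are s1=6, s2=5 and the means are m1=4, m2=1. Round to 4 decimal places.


KL divergence between normal distributions:
KL = log(s2/s1) + (s1^2 + (m1-m2)^2)/(2*s2^2) - 1/2.
log(5/6) = -0.182322.
(6^2 + (4-1)^2)/(2*5^2) = (36 + 9)/50 = 0.9.
KL = -0.182322 + 0.9 - 0.5 = 0.2177

0.2177


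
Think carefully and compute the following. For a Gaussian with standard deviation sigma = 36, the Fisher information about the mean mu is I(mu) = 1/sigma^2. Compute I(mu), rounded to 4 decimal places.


The Fisher information for the mean of a normal distribution is I(mu) = 1/sigma^2.
sigma = 36, so sigma^2 = 1296.
I(mu) = 1/1296 = 0.0008

0.0008


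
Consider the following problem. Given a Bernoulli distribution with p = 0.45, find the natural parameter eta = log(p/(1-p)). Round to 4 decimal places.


Natural parameter for Bernoulli: eta = log(p/(1-p)).
p = 0.45, 1-p = 0.55.
p/(1-p) = 0.818182.
eta = log(0.818182) = -0.2007

-0.2007


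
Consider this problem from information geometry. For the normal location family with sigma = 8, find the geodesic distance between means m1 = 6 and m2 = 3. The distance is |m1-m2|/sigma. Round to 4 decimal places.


On the fixed-variance normal subfamily, geodesic distance = |m1-m2|/sigma.
|6 - 3| = 3.
sigma = 8.
d = 3/8 = 0.3750

0.3750


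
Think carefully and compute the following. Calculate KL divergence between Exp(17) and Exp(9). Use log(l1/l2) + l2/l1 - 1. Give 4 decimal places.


KL divergence for exponential family:
KL = log(l1/l2) + l2/l1 - 1.
log(17/9) = 0.635989.
9/17 = 0.529412.
KL = 0.635989 + 0.529412 - 1 = 0.1654

0.1654


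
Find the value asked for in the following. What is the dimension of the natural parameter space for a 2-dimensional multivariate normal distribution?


Exponential family dimension calculation:
For 2-dim MVN: mean has 2 params, covariance has 2*3/2 = 3 unique entries.
Total dim = 2 + 3 = 5.

5


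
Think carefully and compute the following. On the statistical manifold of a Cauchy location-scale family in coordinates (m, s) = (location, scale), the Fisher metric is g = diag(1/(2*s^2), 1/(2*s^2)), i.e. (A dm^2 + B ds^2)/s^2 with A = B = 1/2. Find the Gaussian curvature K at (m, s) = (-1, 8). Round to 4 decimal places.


The metric has the form g = (A dm^2 + B ds^2)/s^2 with A = 1/2, B = 1/2.
Substitute u = sqrt(A/B)*m: g = B*(du^2 + ds^2)/s^2, i.e. B times the
Poincare upper half-plane metric, which has constant Gaussian curvature -1.
Scaling a 2D metric by a constant c divides the Gaussian curvature by c,
so K = -1/B = -1/(1/2) = -2.0000 everywhere (the point (m, s) = (-1, 8) is irrelevant:
the curvature is constant).
The requested Gaussian curvature is K = -2.0000.

-2.0000


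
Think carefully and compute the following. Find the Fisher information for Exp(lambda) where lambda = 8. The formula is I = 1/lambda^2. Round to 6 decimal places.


Fisher information for exponential: I(lambda) = 1/lambda^2.
lambda = 8, lambda^2 = 64.
I = 1/64 = 0.015625

0.015625


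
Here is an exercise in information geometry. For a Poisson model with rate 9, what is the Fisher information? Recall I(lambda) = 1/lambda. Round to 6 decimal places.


Fisher information for Poisson: I(lambda) = 1/lambda.
lambda = 9.
I(lambda) = 1/9 = 0.111111

0.111111


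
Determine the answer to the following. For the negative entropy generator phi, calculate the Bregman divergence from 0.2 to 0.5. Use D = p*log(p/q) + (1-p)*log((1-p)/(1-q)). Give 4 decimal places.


Bregman divergence with negative entropy generator:
D = p*log(p/q) + (1-p)*log((1-p)/(1-q)).
p = 0.2, q = 0.5.
p*log(p/q) = 0.2*log(0.2/0.5) = -0.183258.
(1-p)*log((1-p)/(1-q)) = 0.8*log(0.8/0.5) = 0.376003.
D = -0.183258 + 0.376003 = 0.1927

0.1927


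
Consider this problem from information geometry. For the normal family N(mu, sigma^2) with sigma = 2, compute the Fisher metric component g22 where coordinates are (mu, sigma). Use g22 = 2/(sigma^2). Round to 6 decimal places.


For the 2-parameter normal family, the Fisher metric has:
  g11 = 1/sigma^2, g22 = 2/sigma^2.
sigma = 2, sigma^2 = 4.
g22 = 0.500000

0.500000


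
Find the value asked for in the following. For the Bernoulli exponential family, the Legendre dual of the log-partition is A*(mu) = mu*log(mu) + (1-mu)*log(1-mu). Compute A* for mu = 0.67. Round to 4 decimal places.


Legendre transform for Bernoulli:
A*(mu) = mu*log(mu) + (1-mu)*log(1-mu).
mu = 0.67, 1-mu = 0.33.
mu*log(mu) = 0.67*log(0.67) = -0.26832.
(1-mu)*log(1-mu) = 0.33*log(0.33) = -0.365859.
A* = -0.26832 + -0.365859 = -0.6342

-0.6342


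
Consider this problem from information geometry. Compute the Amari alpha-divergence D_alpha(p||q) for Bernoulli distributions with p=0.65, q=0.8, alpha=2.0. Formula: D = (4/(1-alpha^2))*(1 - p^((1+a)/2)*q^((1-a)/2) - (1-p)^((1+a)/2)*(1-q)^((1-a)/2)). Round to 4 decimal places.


Amari alpha-divergence:
D = (4/(1-alpha^2))*(1 - p^((1+a)/2)*q^((1-a)/2) - (1-p)^((1+a)/2)*(1-q)^((1-a)/2)).
alpha = 2.0, p = 0.65, q = 0.8.
e1 = (1+alpha)/2 = 1.5, e2 = (1-alpha)/2 = -0.5.
t1 = p^e1 * q^e2 = 0.65^1.5 * 0.8^-0.5 = 0.585902.
t2 = (1-p)^e1 * (1-q)^e2 = 0.35^1.5 * 0.2^-0.5 = 0.463006.
4/(1-alpha^2) = -1.333333.
D = -1.333333*(1 - 0.585902 - 0.463006) = 0.0652

0.0652


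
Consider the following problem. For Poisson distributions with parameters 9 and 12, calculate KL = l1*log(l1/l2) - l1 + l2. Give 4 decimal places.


KL divergence for Poisson:
KL = l1*log(l1/l2) - l1 + l2.
l1 = 9, l2 = 12.
log(9/12) = -0.287682.
l1*log(l1/l2) = 9 * -0.287682 = -2.589139.
KL = -2.589139 - 9 + 12 = 0.4109

0.4109


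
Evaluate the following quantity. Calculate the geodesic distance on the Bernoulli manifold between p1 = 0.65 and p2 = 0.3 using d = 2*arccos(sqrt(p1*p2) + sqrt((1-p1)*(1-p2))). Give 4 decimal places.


Geodesic distance on Bernoulli manifold:
d(p1,p2) = 2*arccos(sqrt(p1*p2) + sqrt((1-p1)*(1-p2))).
sqrt(p1*p2) = sqrt(0.65*0.3) = 0.441588.
sqrt((1-p1)*(1-p2)) = sqrt(0.35*0.7) = 0.494975.
arg = 0.441588 + 0.494975 = 0.936563.
d = 2*arccos(0.936563) = 0.7162

0.7162


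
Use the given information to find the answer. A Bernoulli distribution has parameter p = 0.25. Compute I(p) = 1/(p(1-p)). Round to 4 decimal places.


For Bernoulli(p), Fisher information is I(p) = 1/(p*(1-p)).
p = 0.25, 1-p = 0.75.
p*(1-p) = 0.1875.
I(p) = 1/0.1875 = 5.3333

5.3333


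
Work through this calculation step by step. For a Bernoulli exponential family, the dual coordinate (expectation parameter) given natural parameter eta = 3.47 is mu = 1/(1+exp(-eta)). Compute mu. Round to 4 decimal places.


Dual coordinate (expectation parameter) for Bernoulli:
mu = 1/(1+exp(-eta)).
eta = 3.47.
exp(-eta) = exp(-3.47) = 0.031117.
mu = 1/(1+0.031117) = 0.9698

0.9698


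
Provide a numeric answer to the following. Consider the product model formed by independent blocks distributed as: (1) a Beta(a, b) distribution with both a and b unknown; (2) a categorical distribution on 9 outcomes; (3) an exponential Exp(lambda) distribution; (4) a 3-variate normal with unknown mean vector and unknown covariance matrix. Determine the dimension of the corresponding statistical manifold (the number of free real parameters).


The dimension of a statistical manifold equals the number of free
(independent) real parameters of the model. For a product of independent
blocks the parameter counts add.
- Beta (a, b): 2.
- categorical on 9 outcomes (probabilities sum to 1): 9-1 = 8.
- exponential (lambda): 1.
- 3-variate normal: 3 (mean) + 3*4/2 = 6 (symmetric covariance) = 9.
Total = 2 + 8 + 1 + 9 = 20.
Dimension = 20

20


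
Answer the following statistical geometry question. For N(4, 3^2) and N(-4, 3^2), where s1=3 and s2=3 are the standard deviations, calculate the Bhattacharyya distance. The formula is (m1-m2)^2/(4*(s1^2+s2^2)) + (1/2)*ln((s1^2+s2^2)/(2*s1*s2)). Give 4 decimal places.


Bhattacharyya distance between two Gaussians:
DB = (m1-m2)^2/(4*(s1^2+s2^2)) + (1/2)*ln((s1^2+s2^2)/(2*s1*s2)).
(m1-m2)^2 = (8)^2 = 64.
s1^2+s2^2 = 9 + 9 = 18.
term1 = 64/72 = 0.888889.
term2 = 0.5*ln(18/18.0) = 0.0.
DB = 0.888889 + 0.0 = 0.8889

0.8889


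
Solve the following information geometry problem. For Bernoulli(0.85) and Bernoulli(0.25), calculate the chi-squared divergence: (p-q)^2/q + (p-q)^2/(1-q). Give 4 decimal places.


Chi-squared divergence between Bernoulli distributions:
chi^2 = (p-q)^2/q + (p-q)^2/(1-q).
p = 0.85, q = 0.25, p-q = 0.6.
(p-q)^2 = 0.36.
term1 = 0.36/0.25 = 1.44.
term2 = 0.36/0.75 = 0.48.
chi^2 = 1.44 + 0.48 = 1.9200

1.9200


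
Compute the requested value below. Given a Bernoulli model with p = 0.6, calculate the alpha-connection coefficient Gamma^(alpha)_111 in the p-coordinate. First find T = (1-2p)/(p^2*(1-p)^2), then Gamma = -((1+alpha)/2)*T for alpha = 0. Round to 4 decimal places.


Skewness (Amari-Chentsov) tensor: T = (1-2p)/(p^2*(1-p)^2).
p = 0.6, 1-2p = -0.2, p^2 = 0.36, (1-p)^2 = 0.16.
T = -0.2/(0.36 * 0.16) = -3.472222.
In the p-coordinate, Gamma^(alpha) = Gamma^(0) - (alpha/2)*T with Gamma^(0) = (1/2)*g'(p) = -T/2,
so Gamma^(alpha) = -((1+alpha)/2)*T.
alpha = 0, -(1+alpha)/2 = -0.5.
Gamma = -0.5 * -3.472222 = 1.7361

1.7361


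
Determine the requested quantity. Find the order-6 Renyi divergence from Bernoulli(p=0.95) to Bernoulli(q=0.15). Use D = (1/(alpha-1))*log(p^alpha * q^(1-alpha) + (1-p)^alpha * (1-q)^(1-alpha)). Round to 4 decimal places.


Renyi divergence of order alpha between Bernoulli distributions:
D = (1/(alpha-1))*log(p^alpha * q^(1-alpha) + (1-p)^alpha * (1-q)^(1-alpha)).
alpha = 6, p = 0.95, q = 0.15.
p^alpha * q^(1-alpha) = 0.95^6 * 0.15^-5 = 9680.222428.
(1-p)^alpha * (1-q)^(1-alpha) = 0.05^6 * 0.85^-5 = 0.0.
sum = 9680.222428 + 0.0 = 9680.222428.
D = (1/5)*log(9680.222428) = 1.8356

1.8356


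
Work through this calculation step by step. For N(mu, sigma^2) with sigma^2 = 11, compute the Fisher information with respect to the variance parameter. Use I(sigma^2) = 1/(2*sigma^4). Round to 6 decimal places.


Fisher information for variance: I(sigma^2) = 1/(2*sigma^4).
sigma^2 = 11, so sigma^4 = 121.
I = 1/(2*121) = 1/242 = 0.004132

0.004132
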